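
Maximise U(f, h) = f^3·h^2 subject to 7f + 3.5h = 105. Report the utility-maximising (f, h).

MU_f = 3·f^2·h^2 and MU_h = 2·f^3·h.
MRS = MU_f/MU_h = (3/2)·h/f.
Tangency: set MRS = p_f/p_h = 7/3.5 = 2.
So (3/2)·h/f = 2, i.e. h = (4/3)·f.
Substitute into the budget 7·f + 3.5·h = 105: (35/3)·f = 105, so f* = 9.
Then h* = (4/3)·9 = 12.

f* = 9, h* = 12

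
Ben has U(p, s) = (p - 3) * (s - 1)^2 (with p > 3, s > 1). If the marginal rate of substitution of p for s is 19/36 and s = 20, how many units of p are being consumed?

MU_p = (s−1)^2, MU_s = 2·(p−3)·(s−1).
MRS = (1/2)·(s−1)/(p−3).
Substitute s = 20: MRS = 9.5/(p − 3). Setting this equal to 19/36 gives p − 3 = 9.5/(19/36) = 18, so p = 21.

p = 21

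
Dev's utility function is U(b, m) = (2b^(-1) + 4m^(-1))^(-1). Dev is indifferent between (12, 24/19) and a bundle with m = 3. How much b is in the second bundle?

b = 1

U depends on (b, m) only through S = 2b^(-1) + 4m^(-1), so equal utility means equal S. At (12, 24/19): S = 10/3.
With m = 3: 4·3^(-1) = 4/3, so 2b^(-1) = 10/3 − 4/3 = 2, i.e. b^(-1) = 1.
Hence b = 1/1 = 1.
Check: U(1, 3) = 0.3.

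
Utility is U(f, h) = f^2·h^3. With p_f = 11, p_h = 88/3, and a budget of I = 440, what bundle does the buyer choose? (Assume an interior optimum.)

f* = 16, h* = 9

MU_f = 2·f·h^3 and MU_h = 3·f^2·h^2.
MRS = MU_f/MU_h = (2/3)·h/f.
Tangency: set MRS = p_f/p_h = 11/(88/3) = 0.375.
So (2/3)·h/f = 0.375, i.e. h = (9/16)·f.
Substitute into the budget 11·f + (88/3)·h = 440: 27.5·f = 440, so f* = 16.
Then h* = (9/16)·16 = 9.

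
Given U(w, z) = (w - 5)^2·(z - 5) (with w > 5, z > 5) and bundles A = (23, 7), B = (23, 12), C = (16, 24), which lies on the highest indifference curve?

Bundle C

Evaluate utility at each bundle:
U(A) = 648.
U(B) = 2268.
U(C) = 2299.
Highest utility is C, so C ≻ B ≻ A.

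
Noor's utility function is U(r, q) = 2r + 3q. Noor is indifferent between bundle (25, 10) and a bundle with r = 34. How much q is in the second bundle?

U(25, 10) = 80.
Set U(34, q) = 80 and solve.
2·34 + 3q = 80 ⇒ 3q = 12 ⇒ q = 4.
Check: U(34, 4) = 80.

q = 4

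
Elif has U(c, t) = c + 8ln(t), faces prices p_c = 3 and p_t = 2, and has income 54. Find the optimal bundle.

MU_c = 1, MU_t = 8/t.
MRS = 1 ÷ (8/t).
Tangency: set MRS = p_c/p_t = 3/2 = 1.5.
MRS depends only on t: 0.125·t = 1.5 ⇒ t* = 1.5/0.125 = 12.
From the budget, 3·c = 54 − 2·12 = 30, so c* = 10.

c* = 10, t* = 12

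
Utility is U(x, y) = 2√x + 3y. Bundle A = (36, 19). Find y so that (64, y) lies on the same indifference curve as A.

y = 53/3

U(36, 19) = 69.
Set U(64, y) = 69 and solve.
With x = 64: √64 = 8, so 3y = 69 − 2·8 = 53 and y = 53/3.
Check: U(64, 53/3) = 69.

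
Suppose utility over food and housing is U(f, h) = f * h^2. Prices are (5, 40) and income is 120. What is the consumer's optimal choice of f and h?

MU_f = h^2 and MU_h = 2·f·h.
MRS = MU_f/MU_h = (1/2)·h/f.
Tangency: set MRS = p_f/p_h = 5/40 = 0.125.
So (1/2)·h/f = 0.125, i.e. h = 0.25·f.
Substitute into the budget 5·f + 40·h = 120: 15·f = 120, so f* = 8.
Then h* = 0.25·8 = 2.

f* = 8, h* = 2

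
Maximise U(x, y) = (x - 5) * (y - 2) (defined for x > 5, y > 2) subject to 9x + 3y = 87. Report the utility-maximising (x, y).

MU_x = (y−2), MU_y = (x−5).
MRS = (y−2)/(x−5).
Tangency: set MRS = p_x/p_y = 9/3 = 3.
So (y − 2)/(x − 5) = 3, i.e. (y − 2) = 3·(x − 5).
Rewrite the budget in excess-of-subsistence terms: 9·(x − 5) + 3·(y − 2) = 87 − 9·5 − 3·2 = 36.
Substituting, 18·(x − 5) = 36, so x − 5 = 2 and x* = 7.
Then y − 2 = 3·2 = 6, so y* = 8.

x* = 7, y* = 8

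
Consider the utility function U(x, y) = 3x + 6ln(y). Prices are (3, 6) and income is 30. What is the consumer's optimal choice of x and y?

x* = 8, y* = 1

MU_x = 3, MU_y = 6/y.
MRS = 3 ÷ (6/y).
Tangency: set MRS = p_x/p_y = 3/6 = 0.5.
MRS depends only on y: 0.5·y = 0.5 ⇒ y* = 0.5/0.5 = 1.
From the budget, 3·x = 30 − 6·1 = 24, so x* = 8.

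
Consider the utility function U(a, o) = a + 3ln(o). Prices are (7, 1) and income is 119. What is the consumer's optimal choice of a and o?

a* = 14, o* = 21

MU_a = 1, MU_o = 3/o.
MRS = 1 ÷ (3/o).
Tangency: set MRS = p_a/p_o = 7/1 = 7.
MRS depends only on o: (1/3)·o = 7 ⇒ o* = 7/(1/3) = 21.
From the budget, 7·a = 119 − 1·21 = 98, so a* = 14.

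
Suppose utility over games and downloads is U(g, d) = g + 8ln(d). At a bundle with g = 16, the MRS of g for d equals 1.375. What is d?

MU_g = 1, MU_d = 8/d.
MRS = 1 ÷ (8/d).
MRS depends only on d: 0.125·d = 1.375 ⇒ d = 1.375/0.125 = 11.

d = 11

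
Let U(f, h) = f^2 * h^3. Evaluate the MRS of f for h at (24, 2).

MU_f = 2·f·h^3 and MU_h = 3·f^2·h^2.
MRS = MU_f/MU_h = (2/3)·h/f.
At (24, 2): MRS = 1/18.
So at (24, 2) the consumer would give up 1/18 units of h for one more unit of f.

MRS = 1/18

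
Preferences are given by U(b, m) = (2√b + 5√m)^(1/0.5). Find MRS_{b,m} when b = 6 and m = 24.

For CES with ρ = 0.5, MRS = (2/5)·√(m/b).
At (6, 24): MRS = 0.8.
So at (6, 24) the consumer would give up 0.8 units of m for one more unit of b.

MRS = 0.8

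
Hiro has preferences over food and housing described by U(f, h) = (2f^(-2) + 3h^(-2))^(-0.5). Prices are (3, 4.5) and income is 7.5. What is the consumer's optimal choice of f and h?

For CES with ρ = -2, MRS = (2/3)·(h/f)^3.
Tangency: set MRS = p_f/p_h = 3/4.5 = 2/3.
So (h/f)^3 = 1; taking the cube root, h/f = 1, i.e. h = f.
Substitute into the budget 3·f + 4.5·h = 7.5: 7.5·f = 7.5, so f* = 1 and h* = 1.

f* = 1, h* = 1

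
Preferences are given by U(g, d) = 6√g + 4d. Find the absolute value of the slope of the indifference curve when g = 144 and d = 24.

MRS = 1/16

MU_g = 6/(2√g), MU_d = 4.
MRS = 6/(2√g) ÷ 4.
At (144, 24): MRS = 1/16.
That is, one extra unit of g is worth 1/16 units of d at the margin.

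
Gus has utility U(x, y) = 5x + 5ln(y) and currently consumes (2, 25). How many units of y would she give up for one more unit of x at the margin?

MRS = 25

MU_x = 5, MU_y = 5/y.
MRS = 5 ÷ (5/y).
At (2, 25): MRS = 25.
The indifference curve has slope −25 at this bundle.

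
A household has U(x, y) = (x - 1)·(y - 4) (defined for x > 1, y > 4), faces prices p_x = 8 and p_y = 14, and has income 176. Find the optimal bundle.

MU_x = (y−4), MU_y = (x−1).
MRS = (y−4)/(x−1).
Tangency: set MRS = p_x/p_y = 8/14 = 4/7.
So (y − 4)/(x − 1) = 4/7, i.e. (y − 4) = (4/7)·(x − 1).
Rewrite the budget in excess-of-subsistence terms: 8·(x − 1) + 14·(y − 4) = 176 − 8·1 − 14·4 = 112.
Substituting, 16·(x − 1) = 112, so x − 1 = 7 and x* = 8.
Then y − 4 = (4/7)·7 = 4, so y* = 8.

x* = 8, y* = 8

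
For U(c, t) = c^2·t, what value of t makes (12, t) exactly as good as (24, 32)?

t = 128

U(24, 32) = 18432.
Set U(12, t) = 18432 and solve.
With c = 12: 12^2 = 144, so t = 18432/144 = 128.
Check: U(12, 128) = 18432.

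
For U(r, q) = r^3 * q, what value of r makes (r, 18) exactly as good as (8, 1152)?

U(8, 1152) = 589824.
Set U(r, 18) = 589824 and solve.
With q = 18: r^3 = 589824/18 = 32768; taking the cube root, r = 32.
Check: U(32, 18) = 589824.

r = 32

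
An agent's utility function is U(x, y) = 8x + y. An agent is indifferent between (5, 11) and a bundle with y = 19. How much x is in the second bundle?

U(5, 11) = 51.
Set U(x, 19) = 51 and solve.
8x + 19 = 51 ⇒ 8x = 32 ⇒ x = 4.
Check: U(4, 19) = 51.

x = 4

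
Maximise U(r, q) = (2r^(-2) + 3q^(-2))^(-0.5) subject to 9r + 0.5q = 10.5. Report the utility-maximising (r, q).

For CES with ρ = -2, MRS = (2/3)·(q/r)^3.
Tangency: set MRS = p_r/p_q = 9/0.5 = 18.
So (q/r)^3 = 27; taking the cube root, q/r = 3, i.e. q = 3·r.
Substitute into the budget 9·r + 0.5·q = 10.5: 10.5·r = 10.5, so r* = 1 and q* = 3·1 = 3.

r* = 1, q* = 3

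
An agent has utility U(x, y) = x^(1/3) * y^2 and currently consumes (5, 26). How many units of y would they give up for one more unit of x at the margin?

MU_x = 1/3·x^(-2/3)·y^2 and MU_y = 2·x^(1/3)·y.
MRS = MU_x/MU_y = (1/6)·y/x.
At (5, 26): MRS = 13/15.
That is, one extra unit of x is worth 13/15 units of y at the margin.

MRS = 13/15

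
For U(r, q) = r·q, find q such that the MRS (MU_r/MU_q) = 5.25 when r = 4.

q = 21

MU_r = q and MU_q = r.
MRS = MU_r/MU_q = q/r.
Substitute r = 4: MRS = q/4. Setting q/4 = 5.25 gives q = 5.25·4 = 21.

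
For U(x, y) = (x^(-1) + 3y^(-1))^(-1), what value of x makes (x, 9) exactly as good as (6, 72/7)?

U depends on (x, y) only through S = x^(-1) + 3y^(-1), so equal utility means equal S. At (6, 72/7): S = 11/24.
With y = 9: 3·9^(-1) = 1/3, so x^(-1) = 11/24 − 1/3 = 0.125.
Hence x = 1/0.125 = 8.
Check: U(8, 9) = 2.1818.

x = 8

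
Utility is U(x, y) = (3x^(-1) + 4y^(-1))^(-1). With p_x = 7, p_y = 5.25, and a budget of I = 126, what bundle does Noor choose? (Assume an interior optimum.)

x* = 9, y* = 12

For CES with ρ = -1, MRS = (3/4)·(y/x)^2.
Tangency: set MRS = p_x/p_y = 7/5.25 = 4/3.
So (y/x)^2 = 16/9; taking the square root, y/x = 4/3, i.e. y = (4/3)·x.
Substitute into the budget 7·x + 5.25·y = 126: 14·x = 126, so x* = 9 and y* = (4/3)·9 = 12.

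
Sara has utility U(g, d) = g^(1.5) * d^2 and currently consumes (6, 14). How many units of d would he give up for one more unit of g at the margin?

MU_g = 1.5·√g·d^2 and MU_d = 2·g^(1.5)·d.
MRS = MU_g/MU_d = (0.75)·d/g.
At (6, 14): MRS = 1.75.
The indifference curve has slope −1.75 at this bundle.

MRS = 1.75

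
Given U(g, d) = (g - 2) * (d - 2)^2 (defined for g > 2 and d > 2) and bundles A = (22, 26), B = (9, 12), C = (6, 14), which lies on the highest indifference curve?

Evaluate utility at each bundle:
U(A) = 11520.
U(B) = 700.
U(C) = 576.
Highest utility is A, so A ≻ B ≻ C.

Bundle A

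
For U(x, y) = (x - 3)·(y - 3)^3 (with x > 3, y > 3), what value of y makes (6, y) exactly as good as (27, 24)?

y = 45

U(27, 24) = 222264.
Set U(6, y) = 222264 and solve.
With x = 6: (6 − 3) = 3, so (y − 3)^3 = 222264/3 = 74088.
Taking the cube root (with y > 3): y − 3 = 42, so y = 45.
Check: U(6, 45) = 222264.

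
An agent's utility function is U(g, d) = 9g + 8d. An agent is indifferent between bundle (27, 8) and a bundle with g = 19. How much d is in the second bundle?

U(27, 8) = 307.
Set U(19, d) = 307 and solve.
9·19 + 8d = 307 ⇒ 8d = 136 ⇒ d = 17.
Check: U(19, 17) = 307.

d = 17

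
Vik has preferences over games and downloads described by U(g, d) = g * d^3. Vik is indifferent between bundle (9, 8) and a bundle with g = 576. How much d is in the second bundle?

U(9, 8) = 4608.
Set U(576, d) = 4608 and solve.
With g = 576: d^3 = 4608/576 = 8; taking the cube root, d = 2.
Check: U(576, 2) = 4608.

d = 2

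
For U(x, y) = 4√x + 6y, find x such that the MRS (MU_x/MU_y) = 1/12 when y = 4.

x = 16

MU_x = 4/(2√x), MU_y = 6.
MRS = 4/(2√x) ÷ 6.
MRS depends only on x: (1/3)/√x = 1/12 ⇒ √x = (1/3)/(1/12) = 4 ⇒ x = 16.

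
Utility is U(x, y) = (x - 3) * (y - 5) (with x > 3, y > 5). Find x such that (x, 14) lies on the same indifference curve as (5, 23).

x = 7

U(5, 23) = 36.
Set U(x, 14) = 36 and solve.
With y = 14: (14 − 5) = 9, so (x − 3) = 36/9 = 4.
So x = 3 + 4 = 7.
Check: U(7, 14) = 36.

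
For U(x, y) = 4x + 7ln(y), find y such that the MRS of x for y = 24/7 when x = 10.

MU_x = 4, MU_y = 7/y.
MRS = 4 ÷ (7/y).
MRS depends only on y: (4/7)·y = 24/7 ⇒ y = (24/7)/(4/7) = 6.

y = 6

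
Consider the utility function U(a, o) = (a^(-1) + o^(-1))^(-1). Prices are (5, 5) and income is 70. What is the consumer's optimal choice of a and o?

For CES with ρ = -1, MRS = (o/a)^2.
Tangency: set MRS = p_a/p_o = 5/5 = 1.
So (o/a)^2 = 1; taking the square root, o/a = 1, i.e. o = a.
Substitute into the budget 5·a + 5·o = 70: 10·a = 70, so a* = 7 and o* = 7.

a* = 7, o* = 7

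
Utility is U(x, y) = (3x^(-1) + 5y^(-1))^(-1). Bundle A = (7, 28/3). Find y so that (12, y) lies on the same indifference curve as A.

U depends on (x, y) only through S = 3x^(-1) + 5y^(-1), so equal utility means equal S. At (7, 28/3): S = 27/28.
With x = 12: 3·12^(-1) = 0.25, so 5y^(-1) = 27/28 − 0.25 = 5/7, i.e. y^(-1) = 1/7.
Hence y = 1/(1/7) = 7.
Check: U(12, 7) = 1.037.

y = 7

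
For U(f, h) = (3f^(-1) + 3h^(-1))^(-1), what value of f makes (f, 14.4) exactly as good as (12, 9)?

U depends on (f, h) only through S = 3f^(-1) + 3h^(-1), so equal utility means equal S. At (12, 9): S = 7/12.
With h = 14.4: 3·14.4^(-1) = 5/24, so 3f^(-1) = 7/12 − 5/24 = 0.375, i.e. f^(-1) = 0.125.
Hence f = 1/0.125 = 8.
Check: U(8, 14.4) = 1.7143.

f = 8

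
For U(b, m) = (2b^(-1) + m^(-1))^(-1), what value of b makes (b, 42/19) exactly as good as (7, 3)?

b = 12

U depends on (b, m) only through S = 2b^(-1) + m^(-1), so equal utility means equal S. At (7, 3): S = 13/21.
With m = 42/19: (42/19)^(-1) = 19/42, so 2b^(-1) = 13/21 − 19/42 = 1/6, i.e. b^(-1) = 1/12.
Hence b = 1/(1/12) = 12.
Check: U(12, 42/19) = 1.6154.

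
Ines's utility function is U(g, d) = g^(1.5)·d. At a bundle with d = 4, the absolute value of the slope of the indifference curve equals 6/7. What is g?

g = 7

MU_g = 1.5·√g·d and MU_d = g^(1.5).
MRS = MU_g/MU_d = (1.5)·d/g.
Substitute d = 4: MRS = 6/g. Setting 6/g = 6/7 gives g = 6/(6/7) = 7.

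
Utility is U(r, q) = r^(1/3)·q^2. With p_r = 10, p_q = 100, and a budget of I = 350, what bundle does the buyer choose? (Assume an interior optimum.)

MU_r = 1/3·r^(-2/3)·q^2 and MU_q = 2·r^(1/3)·q.
MRS = MU_r/MU_q = (1/6)·q/r.
Tangency: set MRS = p_r/p_q = 10/100 = 0.1.
So (1/6)·q/r = 0.1, i.e. q = 0.6·r.
Substitute into the budget 10·r + 100·q = 350: 70·r = 350, so r* = 5.
Then q* = 0.6·5 = 3.

r* = 5, q* = 3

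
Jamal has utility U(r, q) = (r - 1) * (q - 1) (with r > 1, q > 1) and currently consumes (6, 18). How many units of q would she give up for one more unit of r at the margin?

MU_r = (q−1), MU_q = (r−1).
MRS = (q−1)/(r−1).
At (6, 18): MRS = 3.4.
The indifference curve has slope −3.4 at this bundle.

MRS = 3.4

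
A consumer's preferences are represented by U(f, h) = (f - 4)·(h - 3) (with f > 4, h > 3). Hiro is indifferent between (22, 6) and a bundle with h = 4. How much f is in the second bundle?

U(22, 6) = 54.
Set U(f, 4) = 54 and solve.
With h = 4: (4 − 3) = 1, so (f − 4) = 54/1 = 54.
So f = 4 + 54 = 58.
Check: U(58, 4) = 54.

f = 58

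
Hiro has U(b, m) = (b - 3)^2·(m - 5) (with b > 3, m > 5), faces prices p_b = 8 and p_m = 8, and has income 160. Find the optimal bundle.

b* = 11, m* = 9

MU_b = 2·(b−3)·(m−5), MU_m = (b−3)^2.
MRS = (2/1)·(m−5)/(b−3).
Tangency: set MRS = p_b/p_m = 8/8 = 1.
So (2/1)·(m − 5)/(b − 3) = 1, i.e. (m − 5) = 0.5·(b − 3).
Rewrite the budget in excess-of-subsistence terms: 8·(b − 3) + 8·(m − 5) = 160 − 8·3 − 8·5 = 96.
Substituting, 12·(b − 3) = 96, so b − 3 = 8 and b* = 11.
Then m − 5 = 0.5·8 = 4, so m* = 9.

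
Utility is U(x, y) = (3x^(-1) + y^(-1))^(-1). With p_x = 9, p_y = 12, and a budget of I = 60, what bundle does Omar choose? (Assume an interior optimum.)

For CES with ρ = -1, MRS = (3/1)·(y/x)^2.
Tangency: set MRS = p_x/p_y = 9/12 = 0.75.
So (y/x)^2 = 0.25; taking the square root, y/x = 0.5, i.e. y = 0.5·x.
Substitute into the budget 9·x + 12·y = 60: 15·x = 60, so x* = 4 and y* = 0.5·4 = 2.

x* = 4, y* = 2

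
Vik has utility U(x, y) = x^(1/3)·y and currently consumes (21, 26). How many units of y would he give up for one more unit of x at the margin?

MU_x = 1/3·x^(-2/3)·y and MU_y = x^(1/3).
MRS = MU_x/MU_y = (1/3)·y/x.
At (21, 26): MRS = 26/63.
The indifference curve has slope −26/63 at this bundle.

MRS = 26/63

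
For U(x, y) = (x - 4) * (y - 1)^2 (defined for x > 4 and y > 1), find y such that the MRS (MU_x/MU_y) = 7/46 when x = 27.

y = 8

MU_x = (y−1)^2, MU_y = 2·(x−4)·(y−1).
MRS = (1/2)·(y−1)/(x−4).
Substitute x = 27: MRS = (y − 1)/46. Setting this equal to 7/46 gives y − 1 = (7/46)·46 = 7, so y = 8.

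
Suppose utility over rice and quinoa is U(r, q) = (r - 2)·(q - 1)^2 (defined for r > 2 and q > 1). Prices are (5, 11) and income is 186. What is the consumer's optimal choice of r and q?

r* = 13, q* = 11

MU_r = (q−1)^2, MU_q = 2·(r−2)·(q−1).
MRS = (1/2)·(q−1)/(r−2).
Tangency: set MRS = p_r/p_q = 5/11.
So (1/2)·(q − 1)/(r − 2) = 5/11, i.e. (q − 1) = (10/11)·(r − 2).
Rewrite the budget in excess-of-subsistence terms: 5·(r − 2) + 11·(q − 1) = 186 − 5·2 − 11·1 = 165.
Substituting, 15·(r − 2) = 165, so r − 2 = 11 and r* = 13.
Then q − 1 = (10/11)·11 = 10, so q* = 11.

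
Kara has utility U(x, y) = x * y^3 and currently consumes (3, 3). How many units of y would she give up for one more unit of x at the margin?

MRS = 1/3

MU_x = y^3 and MU_y = 3·x·y^2.
MRS = MU_x/MU_y = (1/3)·y/x.
At (3, 3): MRS = 1/3.
That is, one extra unit of x is worth 1/3 units of y at the margin.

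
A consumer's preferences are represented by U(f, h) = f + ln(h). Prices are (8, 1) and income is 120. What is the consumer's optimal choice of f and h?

MU_f = 1, MU_h = 1/h.
MRS = 1 ÷ (1/h).
Tangency: set MRS = p_f/p_h = 8/1 = 8.
MRS depends only on h: h = 8 ⇒ h* = 8.
From the budget, 8·f = 120 − 1·8 = 112, so f* = 14.

f* = 14, h* = 8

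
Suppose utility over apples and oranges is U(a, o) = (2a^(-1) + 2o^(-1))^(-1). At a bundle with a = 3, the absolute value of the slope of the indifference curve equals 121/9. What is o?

o = 11

For CES with ρ = -1, MRS = (o/a)^2.
Setting (o/3)^2 = 121/9 gives o/3 = 11/3 and o = 11.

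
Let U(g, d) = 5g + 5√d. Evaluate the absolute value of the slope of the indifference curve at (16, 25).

MRS = 10

MU_g = 5, MU_d = 5/(2√d).
MRS = 5 ÷ (5/(2√d)).
At (16, 25): MRS = 10.
So at (16, 25) the consumer would give up 10 units of d for one more unit of g.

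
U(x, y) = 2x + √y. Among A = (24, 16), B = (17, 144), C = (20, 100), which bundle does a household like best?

Evaluate utility at each bundle:
U(A) = 52.000.
U(B) = 46.000.
U(C) = 50.000.
Highest utility is A, so A ≻ C ≻ B.

Bundle A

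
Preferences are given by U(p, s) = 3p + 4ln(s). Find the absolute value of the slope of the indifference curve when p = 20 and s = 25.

MRS = 18.75

MU_p = 3, MU_s = 4/s.
MRS = 3 ÷ (4/s).
At (20, 25): MRS = 18.75.
So at (20, 25) the consumer would give up 18.75 units of s for one more unit of p.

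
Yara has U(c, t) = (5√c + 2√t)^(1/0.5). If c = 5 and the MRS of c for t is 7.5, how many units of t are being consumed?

t = 45

For CES with ρ = 0.5, MRS = (5/2)·√(t/c).
Setting (5/2)·√(t/5) = 7.5 gives √(t/5) = 3, so t/5 = 9 and t = 45.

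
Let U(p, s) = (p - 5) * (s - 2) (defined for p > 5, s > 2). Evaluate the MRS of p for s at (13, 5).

MRS = 0.375

MU_p = (s−2), MU_s = (p−5).
MRS = (s−2)/(p−5).
At (13, 5): MRS = 0.375.
The indifference curve has slope −0.375 at this bundle.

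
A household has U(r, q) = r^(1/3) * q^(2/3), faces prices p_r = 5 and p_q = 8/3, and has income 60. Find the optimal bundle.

MU_r = 1/3·r^(-2/3)·q^(2/3) and MU_q = 2/3·r^(1/3)·q^(-1/3).
MRS = MU_r/MU_q = (0.5)·q/r.
Tangency: set MRS = p_r/p_q = 5/(8/3) = 1.875.
So (0.5)·q/r = 1.875, i.e. q = 3.75·r.
Substitute into the budget 5·r + (8/3)·q = 60: 15·r = 60, so r* = 4.
Then q* = 3.75·4 = 15.

r* = 4, q* = 15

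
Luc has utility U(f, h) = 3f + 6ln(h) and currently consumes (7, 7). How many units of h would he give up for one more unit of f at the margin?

MU_f = 3, MU_h = 6/h.
MRS = 3 ÷ (6/h).
At (7, 7): MRS = 3.5.
So at (7, 7) the consumer would give up 3.5 units of h for one more unit of f.

MRS = 3.5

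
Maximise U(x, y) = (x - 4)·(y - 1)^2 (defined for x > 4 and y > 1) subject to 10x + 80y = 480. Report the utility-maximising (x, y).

MU_x = (y−1)^2, MU_y = 2·(x−4)·(y−1).
MRS = (1/2)·(y−1)/(x−4).
Tangency: set MRS = p_x/p_y = 10/80 = 0.125.
So (1/2)·(y − 1)/(x − 4) = 0.125, i.e. (y − 1) = 0.25·(x − 4).
Rewrite the budget in excess-of-subsistence terms: 10·(x − 4) + 80·(y − 1) = 480 − 10·4 − 80·1 = 360.
Substituting, 30·(x − 4) = 360, so x − 4 = 12 and x* = 16.
Then y − 1 = 0.25·12 = 3, so y* = 4.

x* = 16, y* = 4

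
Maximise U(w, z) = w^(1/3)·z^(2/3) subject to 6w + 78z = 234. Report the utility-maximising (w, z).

w* = 13, z* = 2

MU_w = 1/3·w^(-2/3)·z^(2/3) and MU_z = 2/3·w^(1/3)·z^(-1/3).
MRS = MU_w/MU_z = (0.5)·z/w.
Tangency: set MRS = p_w/p_z = 6/78 = 1/13.
So (0.5)·z/w = 1/13, i.e. z = (2/13)·w.
Substitute into the budget 6·w + 78·z = 234: 18·w = 234, so w* = 13.
Then z* = (2/13)·13 = 2.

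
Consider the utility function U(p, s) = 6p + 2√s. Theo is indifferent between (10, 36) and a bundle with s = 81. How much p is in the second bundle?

U(10, 36) = 72.
Set U(p, 81) = 72 and solve.
With s = 81: √81 = 9, so 6p = 72 − 2·9 = 54 and p = 9.
Check: U(9, 81) = 72.

p = 9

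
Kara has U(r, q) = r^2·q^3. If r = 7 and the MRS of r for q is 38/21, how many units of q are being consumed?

q = 19

MU_r = 2·r·q^3 and MU_q = 3·r^2·q^2.
MRS = MU_r/MU_q = (2/3)·q/r.
Substitute r = 7: MRS = q/10.5. Setting q/10.5 = 38/21 gives q = (38/21)·10.5 = 19.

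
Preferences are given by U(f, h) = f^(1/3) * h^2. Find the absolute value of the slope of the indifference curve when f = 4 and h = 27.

MU_f = 1/3·f^(-2/3)·h^2 and MU_h = 2·f^(1/3)·h.
MRS = MU_f/MU_h = (1/6)·h/f.
At (4, 27): MRS = 1.125.
The indifference curve has slope −1.125 at this bundle.

MRS = 1.125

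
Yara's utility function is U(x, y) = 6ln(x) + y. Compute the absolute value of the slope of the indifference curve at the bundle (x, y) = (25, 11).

MRS = 6/25

MU_x = 6/x, MU_y = 1.
MRS = 6/x ÷ 1.
At (25, 11): MRS = 6/25.
The indifference curve has slope −6/25 at this bundle.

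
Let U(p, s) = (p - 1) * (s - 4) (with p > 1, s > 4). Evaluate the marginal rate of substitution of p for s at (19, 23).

MU_p = (s−4), MU_s = (p−1).
MRS = (s−4)/(p−1).
At (19, 23): MRS = 19/18.
The indifference curve has slope −19/18 at this bundle.

MRS = 19/18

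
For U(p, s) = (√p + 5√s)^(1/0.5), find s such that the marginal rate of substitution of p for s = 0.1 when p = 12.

For CES with ρ = 0.5, MRS = (1/5)·√(s/p).
Setting (1/5)·√(s/12) = 0.1 gives √(s/12) = 0.5, so s/12 = 0.25 and s = 3.

s = 3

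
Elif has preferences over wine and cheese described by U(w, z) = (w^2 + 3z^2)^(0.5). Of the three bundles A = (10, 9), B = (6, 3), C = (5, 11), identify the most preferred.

Evaluate utility at each bundle:
U(A) = 18.520.
U(B) = 7.937.
U(C) = 19.698.
Highest utility is C, so C ≻ A ≻ B.

Bundle C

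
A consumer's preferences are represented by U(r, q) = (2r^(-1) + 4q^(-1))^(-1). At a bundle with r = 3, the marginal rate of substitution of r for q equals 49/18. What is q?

q = 7

For CES with ρ = -1, MRS = (2/4)·(q/r)^2.
Setting (2/4)·(q/3)^2 = 49/18 gives (q/3)^2 = 49/9, so q/3 = 7/3 and q = 7.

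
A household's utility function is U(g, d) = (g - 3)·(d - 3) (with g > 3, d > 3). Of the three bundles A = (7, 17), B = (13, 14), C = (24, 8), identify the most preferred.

Bundle B

Evaluate utility at each bundle:
U(A) = 56.
U(B) = 110.
U(C) = 105.
Highest utility is B, so B ≻ C ≻ A.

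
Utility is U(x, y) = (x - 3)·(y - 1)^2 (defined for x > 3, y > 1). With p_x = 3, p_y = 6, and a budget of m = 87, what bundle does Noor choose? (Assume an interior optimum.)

x* = 11, y* = 9

MU_x = (y−1)^2, MU_y = 2·(x−3)·(y−1).
MRS = (1/2)·(y−1)/(x−3).
Tangency: set MRS = p_x/p_y = 3/6 = 0.5.
So (1/2)·(y − 1)/(x − 3) = 0.5, i.e. (y − 1) = (x − 3).
Rewrite the budget in excess-of-subsistence terms: 3·(x − 3) + 6·(y − 1) = 87 − 3·3 − 6·1 = 72.
Substituting, 9·(x − 3) = 72, so x − 3 = 8 and x* = 11.
Then y − 1 = 8, so y* = 9.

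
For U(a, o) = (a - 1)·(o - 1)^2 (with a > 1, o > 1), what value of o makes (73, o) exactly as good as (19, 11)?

o = 6

U(19, 11) = 1800.
Set U(73, o) = 1800 and solve.
With a = 73: (73 − 1) = 72, so (o − 1)^2 = 1800/72 = 25.
Taking the square root (with o > 1): o − 1 = 5, so o = 6.
Check: U(73, 6) = 1800.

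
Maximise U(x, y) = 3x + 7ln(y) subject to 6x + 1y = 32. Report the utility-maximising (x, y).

x* = 3, y* = 14

MU_x = 3, MU_y = 7/y.
MRS = 3 ÷ (7/y).
Tangency: set MRS = p_x/p_y = 6/1 = 6.
MRS depends only on y: (3/7)·y = 6 ⇒ y* = 6/(3/7) = 14.
From the budget, 6·x = 32 − 1·14 = 18, so x* = 3.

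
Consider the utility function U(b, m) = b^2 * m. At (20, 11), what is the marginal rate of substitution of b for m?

MU_b = 2·b·m and MU_m = b^2.
MRS = MU_b/MU_m = (2/1)·m/b.
At (20, 11): MRS = 1.1.
So at (20, 11) the consumer would give up 1.1 units of m for one more unit of b.

MRS = 1.1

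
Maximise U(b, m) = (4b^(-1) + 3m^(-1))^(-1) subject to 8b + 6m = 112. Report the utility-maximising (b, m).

For CES with ρ = -1, MRS = (4/3)·(m/b)^2.
Tangency: set MRS = p_b/p_m = 8/6 = 4/3.
So (m/b)^2 = 1; taking the square root, m/b = 1, i.e. m = b.
Substitute into the budget 8·b + 6·m = 112: 14·b = 112, so b* = 8 and m* = 8.

b* = 8, m* = 8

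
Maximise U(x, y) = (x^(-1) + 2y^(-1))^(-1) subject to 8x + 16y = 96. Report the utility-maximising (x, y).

For CES with ρ = -1, MRS = (1/2)·(y/x)^2.
Tangency: set MRS = p_x/p_y = 8/16 = 0.5.
So (y/x)^2 = 1; taking the square root, y/x = 1, i.e. y = x.
Substitute into the budget 8·x + 16·y = 96: 24·x = 96, so x* = 4 and y* = 4.

x* = 4, y* = 4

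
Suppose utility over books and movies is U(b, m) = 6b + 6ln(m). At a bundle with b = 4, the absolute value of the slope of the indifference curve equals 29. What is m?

MU_b = 6, MU_m = 6/m.
MRS = 6 ÷ (6/m).
MRS depends only on m: m = 29 ⇒ m = 29.

m = 29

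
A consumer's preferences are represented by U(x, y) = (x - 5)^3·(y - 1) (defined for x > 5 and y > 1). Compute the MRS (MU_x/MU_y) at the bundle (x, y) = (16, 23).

MU_x = 3·(x−5)^2·(y−1), MU_y = (x−5)^3.
MRS = (3/1)·(y−1)/(x−5).
At (16, 23): MRS = 6.
That is, one extra unit of x is worth 6 units of y at the margin.

MRS = 6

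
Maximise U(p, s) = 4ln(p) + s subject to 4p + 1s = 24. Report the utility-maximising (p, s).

MU_p = 4/p, MU_s = 1.
MRS = 4/p ÷ 1.
Tangency: set MRS = p_p/p_s = 4/1 = 4.
MRS depends only on p: 4/p = 4 ⇒ p* = 4/4 = 1.
From the budget, 1·s = 24 − 4·1 = 20, so s* = 20.

p* = 1, s* = 20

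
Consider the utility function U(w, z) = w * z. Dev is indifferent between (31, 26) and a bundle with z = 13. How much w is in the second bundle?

U(31, 26) = 806.
Set U(w, 13) = 806 and solve.
With z = 13: w = 806/13 = 62.
Check: U(62, 13) = 806.

w = 62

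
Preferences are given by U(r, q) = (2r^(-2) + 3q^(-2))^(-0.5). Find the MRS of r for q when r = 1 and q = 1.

For CES with ρ = -2, MRS = (2/3)·(q/r)^3.
At (1, 1): MRS = 2/3.
So at (1, 1) the consumer would give up 2/3 units of q for one more unit of r.

MRS = 2/3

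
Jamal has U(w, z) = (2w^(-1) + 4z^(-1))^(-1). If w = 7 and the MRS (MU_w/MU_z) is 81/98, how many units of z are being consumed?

For CES with ρ = -1, MRS = (2/4)·(z/w)^2.
Setting (2/4)·(z/7)^2 = 81/98 gives (z/7)^2 = 81/49, so z/7 = 9/7 and z = 9.

z = 9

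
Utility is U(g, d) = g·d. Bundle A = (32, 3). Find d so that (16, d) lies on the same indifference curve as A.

d = 6

U(32, 3) = 96.
Set U(16, d) = 96 and solve.
With g = 16: d = 96/16 = 6.
Check: U(16, 6) = 96.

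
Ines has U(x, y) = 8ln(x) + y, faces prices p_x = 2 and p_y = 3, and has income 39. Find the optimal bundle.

MU_x = 8/x, MU_y = 1.
MRS = 8/x ÷ 1.
Tangency: set MRS = p_x/p_y = 2/3.
MRS depends only on x: 8/x = 2/3 ⇒ x* = 8/(2/3) = 12.
From the budget, 3·y = 39 − 2·12 = 15, so y* = 5.

x* = 12, y* = 5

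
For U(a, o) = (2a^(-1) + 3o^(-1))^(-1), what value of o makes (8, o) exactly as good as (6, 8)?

U depends on (a, o) only through S = 2a^(-1) + 3o^(-1), so equal utility means equal S. At (6, 8): S = 17/24.
With a = 8: 2·8^(-1) = 0.25, so 3o^(-1) = 17/24 − 0.25 = 11/24, i.e. o^(-1) = 11/72.
Hence o = 1/(11/72) = 72/11.
Check: U(8, 72/11) = 1.4118.

o = 72/11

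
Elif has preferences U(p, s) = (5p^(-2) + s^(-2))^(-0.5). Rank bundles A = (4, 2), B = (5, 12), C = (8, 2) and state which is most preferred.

Evaluate utility at each bundle:
U(A) = 1.333.
U(B) = 2.198.
U(C) = 1.746.
Highest utility is B, so B ≻ C ≻ A.

Bundle B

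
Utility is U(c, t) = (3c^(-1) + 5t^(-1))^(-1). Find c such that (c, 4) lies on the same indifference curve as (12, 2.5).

c = 3

U depends on (c, t) only through S = 3c^(-1) + 5t^(-1), so equal utility means equal S. At (12, 2.5): S = 2.25.
With t = 4: 5·4^(-1) = 1.25, so 3c^(-1) = 2.25 − 1.25 = 1, i.e. c^(-1) = 1/3.
Hence c = 1/(1/3) = 3.
Check: U(3, 4) = 0.4444.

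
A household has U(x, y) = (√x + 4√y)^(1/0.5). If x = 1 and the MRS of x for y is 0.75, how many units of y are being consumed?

For CES with ρ = 0.5, MRS = (1/4)·√(y/x).
Setting (1/4)·√(y/1) = 0.75 gives √(y/1) = 3, so y/1 = 9 and y = 9.

y = 9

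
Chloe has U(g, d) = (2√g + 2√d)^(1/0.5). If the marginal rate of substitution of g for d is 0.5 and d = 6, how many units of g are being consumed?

For CES with ρ = 0.5, MRS = √(d/g).
Setting √(6/g) = 0.5 gives 6/g = 0.25 and g = 24.

g = 24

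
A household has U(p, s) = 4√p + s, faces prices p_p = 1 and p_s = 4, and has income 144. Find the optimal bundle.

MU_p = 4/(2√p), MU_s = 1.
MRS = 4/(2√p) ÷ 1.
Tangency: set MRS = p_p/p_s = 1/4 = 0.25.
MRS depends only on p: 2/√p = 0.25 ⇒ √p = 2/0.25 = 8 ⇒ p* = 64.
From the budget, 4·s = 144 − 1·64 = 80, so s* = 20.

p* = 64, s* = 20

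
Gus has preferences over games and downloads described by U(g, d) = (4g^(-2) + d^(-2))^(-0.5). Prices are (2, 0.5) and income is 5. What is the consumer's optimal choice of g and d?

For CES with ρ = -2, MRS = (4/1)·(d/g)^3.
Tangency: set MRS = p_g/p_d = 2/0.5 = 4.
So (d/g)^3 = 1; taking the cube root, d/g = 1, i.e. d = g.
Substitute into the budget 2·g + 0.5·d = 5: 2.5·g = 5, so g* = 2 and d* = 2.

g* = 2, d* = 2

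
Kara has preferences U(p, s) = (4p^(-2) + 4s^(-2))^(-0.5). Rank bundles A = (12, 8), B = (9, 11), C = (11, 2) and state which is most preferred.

Evaluate utility at each bundle:
U(A) = 3.328.
U(B) = 3.483.
U(C) = 0.984.
Highest utility is B, so B ≻ A ≻ C.

Bundle B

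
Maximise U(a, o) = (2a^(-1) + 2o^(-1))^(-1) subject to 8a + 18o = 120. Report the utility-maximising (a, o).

a* = 6, o* = 4

For CES with ρ = -1, MRS = (o/a)^2.
Tangency: set MRS = p_a/p_o = 8/18 = 4/9.
So (o/a)^2 = 4/9; taking the square root, o/a = 2/3, i.e. o = (2/3)·a.
Substitute into the budget 8·a + 18·o = 120: 20·a = 120, so a* = 6 and o* = (2/3)·6 = 4.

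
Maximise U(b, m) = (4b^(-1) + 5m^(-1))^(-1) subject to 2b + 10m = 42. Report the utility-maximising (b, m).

For CES with ρ = -1, MRS = (4/5)·(m/b)^2.
Tangency: set MRS = p_b/p_m = 2/10 = 0.2.
So (m/b)^2 = 0.25; taking the square root, m/b = 0.5, i.e. m = 0.5·b.
Substitute into the budget 2·b + 10·m = 42: 7·b = 42, so b* = 6 and m* = 0.5·6 = 3.

b* = 6, m* = 3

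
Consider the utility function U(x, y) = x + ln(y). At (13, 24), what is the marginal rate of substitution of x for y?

MU_x = 1, MU_y = 1/y.
MRS = 1 ÷ (1/y).
At (13, 24): MRS = 24.
So at (13, 24) the consumer would give up 24 units of y for one more unit of x.

MRS = 24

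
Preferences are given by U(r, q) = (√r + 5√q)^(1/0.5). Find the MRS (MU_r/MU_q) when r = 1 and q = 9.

MRS = 0.6

For CES with ρ = 0.5, MRS = (1/5)·√(q/r).
At (1, 9): MRS = 0.6.
That is, one extra unit of r is worth 0.6 units of q at the margin.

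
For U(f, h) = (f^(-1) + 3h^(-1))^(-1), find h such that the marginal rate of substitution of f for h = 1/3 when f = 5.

h = 5

For CES with ρ = -1, MRS = (1/3)·(h/f)^2.
Setting (1/3)·(h/5)^2 = 1/3 gives (h/5)^2 = 1, so h/5 = 1 and h = 5.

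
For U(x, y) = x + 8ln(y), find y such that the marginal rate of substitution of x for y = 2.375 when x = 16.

y = 19

MU_x = 1, MU_y = 8/y.
MRS = 1 ÷ (8/y).
MRS depends only on y: 0.125·y = 2.375 ⇒ y = 2.375/0.125 = 19.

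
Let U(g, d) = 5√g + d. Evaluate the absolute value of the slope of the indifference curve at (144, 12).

MRS = 5/24

MU_g = 5/(2√g), MU_d = 1.
MRS = 5/(2√g) ÷ 1.
At (144, 12): MRS = 5/24.
The indifference curve has slope −5/24 at this bundle.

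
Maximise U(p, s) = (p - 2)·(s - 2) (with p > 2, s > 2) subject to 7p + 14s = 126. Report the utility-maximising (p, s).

MU_p = (s−2), MU_s = (p−2).
MRS = (s−2)/(p−2).
Tangency: set MRS = p_p/p_s = 7/14 = 0.5.
So (s − 2)/(p − 2) = 0.5, i.e. (s − 2) = 0.5·(p − 2).
Rewrite the budget in excess-of-subsistence terms: 7·(p − 2) + 14·(s − 2) = 126 − 7·2 − 14·2 = 84.
Substituting, 14·(p − 2) = 84, so p − 2 = 6 and p* = 8.
Then s − 2 = 0.5·6 = 3, so s* = 5.

p* = 8, s* = 5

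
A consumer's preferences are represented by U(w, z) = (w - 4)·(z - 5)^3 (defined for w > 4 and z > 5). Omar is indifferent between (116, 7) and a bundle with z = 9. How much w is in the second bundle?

w = 18

U(116, 7) = 896.
Set U(w, 9) = 896 and solve.
With z = 9: (9 − 5)^3 = 64, so (w − 4) = 896/64 = 14.
So w = 4 + 14 = 18.
Check: U(18, 9) = 896.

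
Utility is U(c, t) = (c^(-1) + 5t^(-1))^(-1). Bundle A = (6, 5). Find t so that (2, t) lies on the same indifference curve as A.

U depends on (c, t) only through S = c^(-1) + 5t^(-1), so equal utility means equal S. At (6, 5): S = 7/6.
With c = 2: 2^(-1) = 0.5, so 5t^(-1) = 7/6 − 0.5 = 2/3, i.e. t^(-1) = 2/15.
Hence t = 1/(2/15) = 7.5.
Check: U(2, 7.5) = 0.8571.

t = 7.5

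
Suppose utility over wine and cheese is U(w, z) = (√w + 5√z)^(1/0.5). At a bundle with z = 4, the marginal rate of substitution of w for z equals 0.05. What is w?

w = 64

For CES with ρ = 0.5, MRS = (1/5)·√(z/w).
Setting (1/5)·√(4/w) = 0.05 gives √(4/w) = 0.25, so 4/w = 1/16 and w = 64.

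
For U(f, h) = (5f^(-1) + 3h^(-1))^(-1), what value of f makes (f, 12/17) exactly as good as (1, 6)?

f = 4

U depends on (f, h) only through S = 5f^(-1) + 3h^(-1), so equal utility means equal S. At (1, 6): S = 5.5.
With h = 12/17: 3·(12/17)^(-1) = 4.25, so 5f^(-1) = 5.5 − 4.25 = 1.25, i.e. f^(-1) = 0.25.
Hence f = 1/0.25 = 4.
Check: U(4, 12/17) = 0.1818.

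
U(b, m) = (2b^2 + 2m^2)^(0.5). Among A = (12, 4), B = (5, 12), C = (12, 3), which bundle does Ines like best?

Bundle B

Evaluate utility at each bundle:
U(A) = 17.889.
U(B) = 18.385.
U(C) = 17.493.
Highest utility is B, so B ≻ A ≻ C.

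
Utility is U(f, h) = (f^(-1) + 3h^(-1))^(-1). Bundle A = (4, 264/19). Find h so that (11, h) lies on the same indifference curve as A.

h = 8

U depends on (f, h) only through S = f^(-1) + 3h^(-1), so equal utility means equal S. At (4, 264/19): S = 41/88.
With f = 11: 11^(-1) = 1/11, so 3h^(-1) = 41/88 − 1/11 = 0.375, i.e. h^(-1) = 0.125.
Hence h = 1/0.125 = 8.
Check: U(11, 8) = 2.1463.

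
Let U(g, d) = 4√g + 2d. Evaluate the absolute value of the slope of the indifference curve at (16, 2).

MRS = 0.25

MU_g = 4/(2√g), MU_d = 2.
MRS = 4/(2√g) ÷ 2.
At (16, 2): MRS = 0.25.
The indifference curve has slope −0.25 at this bundle.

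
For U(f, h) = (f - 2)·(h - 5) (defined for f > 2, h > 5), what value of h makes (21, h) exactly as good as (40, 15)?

h = 25

U(40, 15) = 380.
Set U(21, h) = 380 and solve.
With f = 21: (21 − 2) = 19, so (h − 5) = 380/19 = 20.
So h = 5 + 20 = 25.
Check: U(21, 25) = 380.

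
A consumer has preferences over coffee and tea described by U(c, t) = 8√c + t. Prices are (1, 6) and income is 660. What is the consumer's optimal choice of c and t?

c* = 576, t* = 14

MU_c = 8/(2√c), MU_t = 1.
MRS = 8/(2√c) ÷ 1.
Tangency: set MRS = p_c/p_t = 1/6.
MRS depends only on c: 4/√c = 1/6 ⇒ √c = 4/(1/6) = 24 ⇒ c* = 576.
From the budget, 6·t = 660 − 1·576 = 84, so t* = 14.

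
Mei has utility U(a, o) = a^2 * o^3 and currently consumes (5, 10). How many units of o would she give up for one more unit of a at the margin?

MU_a = 2·a·o^3 and MU_o = 3·a^2·o^2.
MRS = MU_a/MU_o = (2/3)·o/a.
At (5, 10): MRS = 4/3.
So at (5, 10) the consumer would give up 4/3 units of o for one more unit of a.

MRS = 4/3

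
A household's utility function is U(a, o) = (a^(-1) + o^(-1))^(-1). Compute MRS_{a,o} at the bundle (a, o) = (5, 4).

For CES with ρ = -1, MRS = (o/a)^2.
At (5, 4): MRS = 16/25.
The indifference curve has slope −16/25 at this bundle.

MRS = 16/25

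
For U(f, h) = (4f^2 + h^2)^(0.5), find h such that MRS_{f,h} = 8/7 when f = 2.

For CES with ρ = 2, MRS = (4/1)·(h/f)^(-1).
Setting (4/1)·(h/2)^(-1) = 8/7 gives (h/2)^(-1) = 2/7, so h/2 = 3.5 and h = 7.

h = 7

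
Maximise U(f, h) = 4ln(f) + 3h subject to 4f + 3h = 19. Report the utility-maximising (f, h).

MU_f = 4/f, MU_h = 3.
MRS = 4/f ÷ 3.
Tangency: set MRS = p_f/p_h = 4/3.
MRS depends only on f: (4/3)/f = 4/3 ⇒ f* = (4/3)/(4/3) = 1.
From the budget, 3·h = 19 − 4·1 = 15, so h* = 5.

f* = 1, h* = 5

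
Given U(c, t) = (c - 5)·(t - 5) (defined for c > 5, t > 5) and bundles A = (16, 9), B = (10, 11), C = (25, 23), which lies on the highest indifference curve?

Bundle C

Evaluate utility at each bundle:
U(A) = 44.
U(B) = 30.
U(C) = 360.
Highest utility is C, so C ≻ A ≻ B.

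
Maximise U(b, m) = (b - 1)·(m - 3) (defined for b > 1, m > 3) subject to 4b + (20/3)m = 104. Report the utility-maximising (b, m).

b* = 11, m* = 9

MU_b = (m−3), MU_m = (b−1).
MRS = (m−3)/(b−1).
Tangency: set MRS = p_b/p_m = 4/(20/3) = 0.6.
So (m − 3)/(b − 1) = 0.6, i.e. (m − 3) = 0.6·(b − 1).
Rewrite the budget in excess-of-subsistence terms: 4·(b − 1) + (20/3)·(m − 3) = 104 − 4·1 − (20/3)·3 = 80.
Substituting, 8·(b − 1) = 80, so b − 1 = 10 and b* = 11.
Then m − 3 = 0.6·10 = 6, so m* = 9.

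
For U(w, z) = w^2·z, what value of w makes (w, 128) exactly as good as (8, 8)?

w = 2

U(8, 8) = 512.
Set U(w, 128) = 512 and solve.
With z = 128: w^2 = 512/128 = 4; taking the square root, w = 2.
Check: U(2, 128) = 512.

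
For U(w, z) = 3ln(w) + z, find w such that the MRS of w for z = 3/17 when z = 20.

MU_w = 3/w, MU_z = 1.
MRS = 3/w ÷ 1.
MRS depends only on w: 3/w = 3/17 ⇒ w = 3/(3/17) = 17.

w = 17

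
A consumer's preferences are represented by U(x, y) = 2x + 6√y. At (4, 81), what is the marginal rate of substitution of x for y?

MU_x = 2, MU_y = 6/(2√y).
MRS = 2 ÷ (6/(2√y)).
At (4, 81): MRS = 6.
So at (4, 81) the consumer would give up 6 units of y for one more unit of x.

MRS = 6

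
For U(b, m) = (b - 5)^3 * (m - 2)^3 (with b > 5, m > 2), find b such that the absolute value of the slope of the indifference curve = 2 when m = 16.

b = 12

MU_b = 3·(b−5)^2·(m−2)^3, MU_m = 3·(b−5)^3·(m−2)^2.
MRS = (m−2)/(b−5).
Substitute m = 16: MRS = 14/(b − 5). Setting this equal to 2 gives b − 5 = 14/2 = 7, so b = 12.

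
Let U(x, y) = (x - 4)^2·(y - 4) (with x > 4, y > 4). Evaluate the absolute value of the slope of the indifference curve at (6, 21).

MRS = 17

MU_x = 2·(x−4)·(y−4), MU_y = (x−4)^2.
MRS = (2/1)·(y−4)/(x−4).
At (6, 21): MRS = 17.
That is, one extra unit of x is worth 17 units of y at the margin.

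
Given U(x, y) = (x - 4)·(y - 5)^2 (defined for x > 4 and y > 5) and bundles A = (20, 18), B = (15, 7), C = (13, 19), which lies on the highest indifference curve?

Evaluate utility at each bundle:
U(A) = 2704.
U(B) = 44.
U(C) = 1764.
Highest utility is A, so A ≻ C ≻ B.

Bundle A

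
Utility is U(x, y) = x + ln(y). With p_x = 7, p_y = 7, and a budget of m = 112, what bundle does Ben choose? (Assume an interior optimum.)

x* = 15, y* = 1

MU_x = 1, MU_y = 1/y.
MRS = 1 ÷ (1/y).
Tangency: set MRS = p_x/p_y = 7/7 = 1.
MRS depends only on y: y = 1 ⇒ y* = 1.
From the budget, 7·x = 112 − 7·1 = 105, so x* = 15.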